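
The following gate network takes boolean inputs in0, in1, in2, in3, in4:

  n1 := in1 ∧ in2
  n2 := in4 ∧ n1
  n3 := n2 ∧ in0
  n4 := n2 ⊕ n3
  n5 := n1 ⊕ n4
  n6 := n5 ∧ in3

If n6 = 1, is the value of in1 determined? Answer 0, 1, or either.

n6 = n5 ∧ in3 must be 1, so both n5 = 1 and in3 = 1.
Every assignment with n6 = 1 has in1 = 1; there are 3 such assignment(s).
  in0=0, in1=1, in2=1, in3=1, in4=0
  in0=1, in1=1, in2=1, in3=1, in4=0
  in0=1, in1=1, in2=1, in3=1, in4=1

1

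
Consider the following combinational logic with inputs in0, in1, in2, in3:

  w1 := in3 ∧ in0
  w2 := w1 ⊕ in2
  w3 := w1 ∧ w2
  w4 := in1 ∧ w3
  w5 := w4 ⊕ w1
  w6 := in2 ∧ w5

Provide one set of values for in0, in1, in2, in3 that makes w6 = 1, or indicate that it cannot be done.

in0=1, in1=1, in2=1, in3=1

w6 = in2 ∧ w5 must be 1, so both in2 = 1 and w5 = 1.
w5 = w4 ⊕ w1 must be 1, so w4 and w1 differ.
Check with in0=1, in1=1, in2=1, in3=1:
w1 = in3 ∧ in0 = 1 ∧ 1 = 1
w2 = w1 ⊕ in2 = 1 ⊕ 1 = 0
w3 = w1 ∧ w2 = 1 ∧ 0 = 0
w4 = in1 ∧ w3 = 1 ∧ 0 = 0
w5 = w4 ⊕ w1 = 0 ⊕ 1 = 1
w6 = in2 ∧ w5 = 1 ∧ 1 = 1
So w6 = 1 as required.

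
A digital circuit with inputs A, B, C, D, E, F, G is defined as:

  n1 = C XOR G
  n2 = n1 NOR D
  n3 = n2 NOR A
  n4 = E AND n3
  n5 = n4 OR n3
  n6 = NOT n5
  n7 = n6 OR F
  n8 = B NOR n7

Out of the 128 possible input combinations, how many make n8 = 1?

n8 = B NOR n7 must be 1, so both B = 0 and n7 = 0.
n7 = n6 OR F must be 0, so both n6 = 0 and F = 0.
n6 = NOT n5 must be 0, so n5 = 1.
Enumerating the 128 input combinations, 12 give n8 = 1 and 116 give n8 = 0.

12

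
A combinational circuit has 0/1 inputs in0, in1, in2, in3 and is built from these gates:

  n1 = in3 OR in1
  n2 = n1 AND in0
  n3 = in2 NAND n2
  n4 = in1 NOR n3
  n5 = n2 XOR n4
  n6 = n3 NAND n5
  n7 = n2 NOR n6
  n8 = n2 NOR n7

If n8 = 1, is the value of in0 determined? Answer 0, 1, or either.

either

Both values of in0 occur among assignments with n8 = 1:
  in0=0: in0=0, in1=0, in2=0, in3=0
  in0=1: in0=1, in1=0, in2=0, in3=0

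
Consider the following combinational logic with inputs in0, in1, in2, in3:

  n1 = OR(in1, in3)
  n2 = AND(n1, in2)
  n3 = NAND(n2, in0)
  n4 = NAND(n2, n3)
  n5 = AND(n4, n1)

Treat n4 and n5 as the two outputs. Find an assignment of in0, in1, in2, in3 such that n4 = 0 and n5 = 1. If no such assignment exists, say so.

no solution exists

Across all 16 input combinations, none give both n4 = 0 and n5 = 1.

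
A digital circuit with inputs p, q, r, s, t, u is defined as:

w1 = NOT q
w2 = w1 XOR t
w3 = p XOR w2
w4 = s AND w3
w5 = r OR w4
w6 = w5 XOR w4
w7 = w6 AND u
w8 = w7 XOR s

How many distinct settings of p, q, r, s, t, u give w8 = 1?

36

w8 = w7 XOR s must be 1, so w7 and s differ.
Enumerating the 64 input combinations, 36 give w8 = 1 and 28 give w8 = 0.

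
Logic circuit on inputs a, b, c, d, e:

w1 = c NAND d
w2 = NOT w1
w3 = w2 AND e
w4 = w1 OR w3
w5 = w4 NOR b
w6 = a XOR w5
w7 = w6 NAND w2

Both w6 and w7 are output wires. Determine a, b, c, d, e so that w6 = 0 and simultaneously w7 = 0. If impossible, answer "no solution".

no solution exists

Across all 32 input combinations, none give both w6 = 0 and w7 = 0.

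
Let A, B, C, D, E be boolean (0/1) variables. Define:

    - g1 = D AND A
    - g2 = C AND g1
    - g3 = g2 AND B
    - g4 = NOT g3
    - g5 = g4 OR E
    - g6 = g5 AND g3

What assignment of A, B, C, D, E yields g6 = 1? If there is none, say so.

A=1, B=1, C=1, D=1, E=1

g6 = g5 AND g3 must be 1, so both g5 = 1 and g3 = 1.
Check with A=1, B=1, C=1, D=1, E=1:
g1 = D AND A = 1 AND 1 = 1
g2 = C AND g1 = 1 AND 1 = 1
g3 = g2 AND B = 1 AND 1 = 1
g4 = NOT g3 = NOT 1 = 0
g5 = g4 OR E = 0 OR 1 = 1
g6 = g5 AND g3 = 1 AND 1 = 1
So g6 = 1 as required.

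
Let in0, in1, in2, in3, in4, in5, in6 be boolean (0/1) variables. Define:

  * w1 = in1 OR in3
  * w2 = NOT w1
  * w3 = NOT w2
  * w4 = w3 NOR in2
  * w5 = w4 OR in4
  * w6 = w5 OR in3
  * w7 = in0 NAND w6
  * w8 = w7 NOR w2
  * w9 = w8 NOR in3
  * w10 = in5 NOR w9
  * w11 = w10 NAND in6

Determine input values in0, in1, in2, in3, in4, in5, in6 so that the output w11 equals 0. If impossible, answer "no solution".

in0=1 in1=0 in2=0 in3=1 in4=0 in5=0 in6=1

w11 = w10 NAND in6 must be 0, so both w10 = 1 and in6 = 1.
Check with in0=1 in1=0 in2=0 in3=1 in4=0 in5=0 in6=1:
w1 = in1 OR in3 = 0 OR 1 = 1
w2 = NOT w1 = NOT 1 = 0
w3 = NOT w2 = NOT 0 = 1
w4 = w3 NOR in2 = 1 NOR 0 = 0
w5 = w4 OR in4 = 0 OR 0 = 0
w6 = w5 OR in3 = 0 OR 1 = 1
w7 = in0 NAND w6 = 1 NAND 1 = 0
w8 = w7 NOR w2 = 0 NOR 0 = 1
w9 = w8 NOR in3 = 1 NOR 1 = 0
w10 = in5 NOR w9 = 0 NOR 0 = 1
w11 = w10 NAND in6 = 1 NAND 1 = 0
So w11 = 0 as required.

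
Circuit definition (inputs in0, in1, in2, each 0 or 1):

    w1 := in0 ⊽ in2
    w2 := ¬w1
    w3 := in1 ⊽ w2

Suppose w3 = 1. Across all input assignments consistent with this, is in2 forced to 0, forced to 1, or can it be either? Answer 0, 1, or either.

w3 = in1 ⊽ w2 must be 1, so both in1 = 0 and w2 = 0.
w2 = ¬w1 must be 0, so w1 = 1.
Every assignment with w3 = 1 has in2 = 0; there are 1 such assignment(s).
  in0=0, in1=0, in2=0

0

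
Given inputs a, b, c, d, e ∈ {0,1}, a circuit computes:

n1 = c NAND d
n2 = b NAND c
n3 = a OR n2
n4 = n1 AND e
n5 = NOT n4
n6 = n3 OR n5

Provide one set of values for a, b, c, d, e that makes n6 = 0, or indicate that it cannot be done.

Check with a=0, b=1, c=1, d=0, e=1:
n1 = c NAND d = 1 NAND 0 = 1
n2 = b NAND c = 1 NAND 1 = 0
n3 = a OR n2 = 0 OR 0 = 0
n4 = n1 AND e = 1 AND 1 = 1
n5 = NOT n4 = NOT 1 = 0
n6 = n3 OR n5 = 0 OR 0 = 0
So n6 = 0 as required.

a=0, b=1, c=1, d=0, e=1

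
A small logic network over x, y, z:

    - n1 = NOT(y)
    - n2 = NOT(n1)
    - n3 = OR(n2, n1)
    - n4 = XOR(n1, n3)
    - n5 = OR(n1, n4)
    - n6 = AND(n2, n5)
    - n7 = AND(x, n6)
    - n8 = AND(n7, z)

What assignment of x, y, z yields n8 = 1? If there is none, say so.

x=1, y=1, z=1

Check with x=1, y=1, z=1:
n1 = NOT(y) = NOT 1 = 0
n2 = NOT(n1) = NOT 0 = 1
n3 = OR(n2, n1) = OR(1, 0) = 1
n4 = XOR(n1, n3) = XOR(0, 1) = 1
n5 = OR(n1, n4) = OR(0, 1) = 1
n6 = AND(n2, n5) = AND(1, 1) = 1
n7 = AND(x, n6) = AND(1, 1) = 1
n8 = AND(n7, z) = AND(1, 1) = 1
So n8 = 1 as required.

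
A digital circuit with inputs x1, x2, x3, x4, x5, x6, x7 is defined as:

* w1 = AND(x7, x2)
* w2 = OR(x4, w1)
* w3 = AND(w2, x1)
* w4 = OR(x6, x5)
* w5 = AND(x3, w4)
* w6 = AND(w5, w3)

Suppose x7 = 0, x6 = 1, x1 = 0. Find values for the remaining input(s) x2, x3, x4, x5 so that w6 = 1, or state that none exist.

no solution exists

With x7 = 0, x6 = 1, x1 = 0 fixed, none of the 16 settings of x2, x3, x4, x5 give w6 = 1.
For example, with x2=1, x3=1, x4=1, x5=0:
w1 = AND(x7, x2) = AND(0, 1) = 0
w2 = OR(x4, w1) = OR(1, 0) = 1
w3 = AND(w2, x1) = AND(1, 0) = 0
w4 = OR(x6, x5) = OR(1, 0) = 1
w5 = AND(x3, w4) = AND(1, 1) = 1
w6 = AND(w5, w3) = AND(1, 0) = 0
giving w6 = 0 ≠ 1.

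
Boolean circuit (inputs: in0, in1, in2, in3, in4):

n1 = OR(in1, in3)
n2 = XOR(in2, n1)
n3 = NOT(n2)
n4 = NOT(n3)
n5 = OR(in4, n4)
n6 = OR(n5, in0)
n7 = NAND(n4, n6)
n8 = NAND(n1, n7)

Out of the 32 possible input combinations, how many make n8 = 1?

n8 = NAND(n1, n7) must be 1, so at least one of n1, n7 is 0.
Enumerating the 32 input combinations, 20 give n8 = 1 and 12 give n8 = 0.

20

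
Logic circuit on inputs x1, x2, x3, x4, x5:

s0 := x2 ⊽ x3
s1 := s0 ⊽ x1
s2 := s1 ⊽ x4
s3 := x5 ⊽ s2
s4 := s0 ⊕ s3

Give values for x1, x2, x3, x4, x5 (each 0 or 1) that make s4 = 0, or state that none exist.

s4 = s0 ⊕ s3 must be 0, so s0 and s3 are equal.
Check with x1=1 x2=0 x3=0 x4=1 x5=0:
s0 = x2 ⊽ x3 = 0 ⊽ 0 = 1
s1 = s0 ⊽ x1 = 1 ⊽ 1 = 0
s2 = s1 ⊽ x4 = 0 ⊽ 1 = 0
s3 = x5 ⊽ s2 = 0 ⊽ 0 = 1
s4 = s0 ⊕ s3 = 1 ⊕ 1 = 0
So s4 = 0 as required.

x1=1 x2=0 x3=0 x4=1 x5=0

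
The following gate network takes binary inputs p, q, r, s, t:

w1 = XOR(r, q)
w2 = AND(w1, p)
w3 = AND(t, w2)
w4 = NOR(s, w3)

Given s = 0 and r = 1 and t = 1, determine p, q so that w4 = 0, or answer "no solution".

p=1, q=0

Check with s = 0 and r = 1 and t = 1 and p=1, q=0:
w1 = XOR(r, q) = XOR(1, 0) = 1
w2 = AND(w1, p) = AND(1, 1) = 1
w3 = AND(t, w2) = AND(1, 1) = 1
w4 = NOR(s, w3) = NOR(0, 1) = 0
So w4 = 0.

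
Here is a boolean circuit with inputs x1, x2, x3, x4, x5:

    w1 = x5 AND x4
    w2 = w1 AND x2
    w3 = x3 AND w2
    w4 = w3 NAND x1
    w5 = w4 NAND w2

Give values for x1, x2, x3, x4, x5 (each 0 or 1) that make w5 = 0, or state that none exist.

w5 = w4 NAND w2 must be 0, so both w4 = 1 and w2 = 1.
Check with x1=0, x2=1, x3=1, x4=1, x5=1:
w1 = x5 AND x4 = 1 AND 1 = 1
w2 = w1 AND x2 = 1 AND 1 = 1
w3 = x3 AND w2 = 1 AND 1 = 1
w4 = w3 NAND x1 = 1 NAND 0 = 1
w5 = w4 NAND w2 = 1 NAND 1 = 0
So w5 = 0 as required.

x1=0, x2=1, x3=1, x4=1, x5=1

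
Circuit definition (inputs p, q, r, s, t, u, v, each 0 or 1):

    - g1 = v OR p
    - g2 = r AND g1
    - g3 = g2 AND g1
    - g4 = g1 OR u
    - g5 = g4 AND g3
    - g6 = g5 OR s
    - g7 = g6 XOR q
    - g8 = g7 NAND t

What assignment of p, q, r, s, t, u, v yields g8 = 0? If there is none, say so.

p=1 q=0 r=1 s=0 t=1 u=0 v=0

g8 = g7 NAND t must be 0, so both g7 = 1 and t = 1.
g7 = g6 XOR q must be 1, so g6 and q differ.
Check with p=1 q=0 r=1 s=0 t=1 u=0 v=0:
g1 = v OR p = 0 OR 1 = 1
g2 = r AND g1 = 1 AND 1 = 1
g3 = g2 AND g1 = 1 AND 1 = 1
g4 = g1 OR u = 1 OR 0 = 1
g5 = g4 AND g3 = 1 AND 1 = 1
g6 = g5 OR s = 1 OR 0 = 1
g7 = g6 XOR q = 1 XOR 0 = 1
g8 = g7 NAND t = 1 NAND 1 = 0
So g8 = 0 as required.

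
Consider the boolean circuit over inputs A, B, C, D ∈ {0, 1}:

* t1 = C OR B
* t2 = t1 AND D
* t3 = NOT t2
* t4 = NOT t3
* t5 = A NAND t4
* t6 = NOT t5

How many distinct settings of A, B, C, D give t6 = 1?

3

t6 = NOT t5 must be 1, so t5 = 0.
t5 = A NAND t4 must be 0, so both A = 1 and t4 = 1.
Enumerating the 16 input combinations, 3 give t6 = 1 and 13 give t6 = 0.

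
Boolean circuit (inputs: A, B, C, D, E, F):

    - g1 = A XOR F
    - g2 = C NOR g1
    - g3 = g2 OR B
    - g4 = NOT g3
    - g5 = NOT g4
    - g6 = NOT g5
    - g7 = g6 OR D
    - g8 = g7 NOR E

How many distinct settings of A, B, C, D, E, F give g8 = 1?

g8 = g7 NOR E must be 1, so both g7 = 0 and E = 0.
g7 = g6 OR D must be 0, so both g6 = 0 and D = 0.
Enumerating the 64 input combinations, 10 give g8 = 1 and 54 give g8 = 0.

10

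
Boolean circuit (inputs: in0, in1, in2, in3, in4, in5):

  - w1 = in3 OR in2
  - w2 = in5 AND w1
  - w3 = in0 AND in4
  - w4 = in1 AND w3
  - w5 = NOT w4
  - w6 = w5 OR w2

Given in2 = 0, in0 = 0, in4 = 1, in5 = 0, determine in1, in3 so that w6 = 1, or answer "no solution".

in1=0, in3=0

w6 = w5 OR w2 must be 1, so at least one of w5, w2 is 1.
Check with in2 = 0, in0 = 0, in4 = 1, in5 = 0 and in1=0, in3=0:
w1 = in3 OR in2 = 0 OR 0 = 0
w2 = in5 AND w1 = 0 AND 0 = 0
w3 = in0 AND in4 = 0 AND 1 = 0
w4 = in1 AND w3 = 0 AND 0 = 0
w5 = NOT w4 = NOT 0 = 1
w6 = w5 OR w2 = 1 OR 0 = 1
So w6 = 1.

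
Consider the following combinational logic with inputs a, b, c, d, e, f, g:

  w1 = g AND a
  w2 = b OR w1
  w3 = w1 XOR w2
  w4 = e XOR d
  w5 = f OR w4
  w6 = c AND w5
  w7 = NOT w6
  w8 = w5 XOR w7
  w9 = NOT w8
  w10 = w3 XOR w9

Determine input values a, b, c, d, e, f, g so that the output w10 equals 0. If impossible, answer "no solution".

w10 = w3 XOR w9 must be 0, so w3 and w9 are equal.
Check with a=1, b=1, c=1, d=0, e=1, f=1, g=1:
w1 = g AND a = 1 AND 1 = 1
w2 = b OR w1 = 1 OR 1 = 1
w3 = w1 XOR w2 = 1 XOR 1 = 0
w4 = e XOR d = 1 XOR 0 = 1
w5 = f OR w4 = 1 OR 1 = 1
w6 = c AND w5 = 1 AND 1 = 1
w7 = NOT w6 = NOT 1 = 0
w8 = w5 XOR w7 = 1 XOR 0 = 1
w9 = NOT w8 = NOT 1 = 0
w10 = w3 XOR w9 = 0 XOR 0 = 0
So w10 = 0 as required.

a=1, b=1, c=1, d=0, e=1, f=1, g=1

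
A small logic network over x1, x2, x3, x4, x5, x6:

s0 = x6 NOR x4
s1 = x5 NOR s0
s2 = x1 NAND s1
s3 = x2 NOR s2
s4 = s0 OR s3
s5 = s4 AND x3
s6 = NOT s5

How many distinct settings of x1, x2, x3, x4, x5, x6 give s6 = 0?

s6 = NOT s5 must be 0, so s5 = 1.
s5 = s4 AND x3 must be 1, so both s4 = 1 and x3 = 1.
s4 = s0 OR s3 must be 1, so at least one of s0, s3 is 1.
Enumerating the 64 input combinations, 11 give s6 = 0 and 53 give s6 = 1.

11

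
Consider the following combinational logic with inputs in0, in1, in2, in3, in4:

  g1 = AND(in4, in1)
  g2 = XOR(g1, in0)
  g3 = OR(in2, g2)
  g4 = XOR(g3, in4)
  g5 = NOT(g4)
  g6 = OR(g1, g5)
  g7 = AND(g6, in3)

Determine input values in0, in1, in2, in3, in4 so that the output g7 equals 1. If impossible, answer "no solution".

g7 = AND(g6, in3) must be 1, so both g6 = 1 and in3 = 1.
Check with in0=0, in1=0, in2=1, in3=1, in4=1:
g1 = AND(in4, in1) = AND(1, 0) = 0
g2 = XOR(g1, in0) = XOR(0, 0) = 0
g3 = OR(in2, g2) = OR(1, 0) = 1
g4 = XOR(g3, in4) = XOR(1, 1) = 0
g5 = NOT(g4) = NOT 0 = 1
g6 = OR(g1, g5) = OR(0, 1) = 1
g7 = AND(g6, in3) = AND(1, 1) = 1
So g7 = 1 as required.

in0=0, in1=0, in2=1, in3=1, in4=1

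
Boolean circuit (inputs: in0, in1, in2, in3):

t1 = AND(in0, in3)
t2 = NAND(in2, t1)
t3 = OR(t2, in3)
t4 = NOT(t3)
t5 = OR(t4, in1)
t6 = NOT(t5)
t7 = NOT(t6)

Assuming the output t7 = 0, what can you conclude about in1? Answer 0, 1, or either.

t7 = NOT(t6) must be 0, so t6 = 1.
t6 = NOT(t5) must be 1, so t5 = 0.
Every assignment with t7 = 0 has in1 = 0; there are 8 such assignment(s).

0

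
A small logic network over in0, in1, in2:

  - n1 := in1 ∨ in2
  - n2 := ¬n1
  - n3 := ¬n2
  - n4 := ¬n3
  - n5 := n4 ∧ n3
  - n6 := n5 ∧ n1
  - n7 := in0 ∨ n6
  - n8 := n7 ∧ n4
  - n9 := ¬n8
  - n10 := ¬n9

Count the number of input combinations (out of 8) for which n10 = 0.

7

n10 = ¬n9 must be 0, so n9 = 1.
n9 = ¬n8 must be 1, so n8 = 0.
n8 = n7 ∧ n4 must be 0, so at least one of n7, n4 is 0.
Enumerating the 8 input combinations, 7 give n10 = 0 and 1 give n10 = 1.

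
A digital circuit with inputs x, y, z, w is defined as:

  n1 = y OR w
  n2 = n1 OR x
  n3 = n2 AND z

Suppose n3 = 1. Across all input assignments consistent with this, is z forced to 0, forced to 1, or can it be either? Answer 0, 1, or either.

1

n3 = n2 AND z must be 1, so both n2 = 1 and z = 1.
Every assignment with n3 = 1 has z = 1; there are 7 such assignment(s).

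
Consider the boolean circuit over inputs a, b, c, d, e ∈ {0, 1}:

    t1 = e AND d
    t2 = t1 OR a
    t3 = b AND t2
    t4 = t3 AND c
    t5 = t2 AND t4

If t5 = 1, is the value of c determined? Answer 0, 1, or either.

1

t5 = t2 AND t4 must be 1, so both t2 = 1 and t4 = 1.
t2 = t1 OR a must be 1, so at least one of t1, a is 1.
t4 = t3 AND c must be 1, so both t3 = 1 and c = 1.
Every assignment with t5 = 1 has c = 1; there are 5 such assignment(s).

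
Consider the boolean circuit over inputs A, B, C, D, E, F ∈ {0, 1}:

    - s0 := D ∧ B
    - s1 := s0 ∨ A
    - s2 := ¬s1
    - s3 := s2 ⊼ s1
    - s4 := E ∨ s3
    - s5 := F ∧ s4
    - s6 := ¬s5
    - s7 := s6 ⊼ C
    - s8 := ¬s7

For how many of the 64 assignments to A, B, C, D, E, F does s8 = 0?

s8 = ¬s7 must be 0, so s7 = 1.
s7 = s6 ⊼ C must be 1, so at least one of s6, C is 0.
Enumerating the 64 input combinations, 48 give s8 = 0 and 16 give s8 = 1.

48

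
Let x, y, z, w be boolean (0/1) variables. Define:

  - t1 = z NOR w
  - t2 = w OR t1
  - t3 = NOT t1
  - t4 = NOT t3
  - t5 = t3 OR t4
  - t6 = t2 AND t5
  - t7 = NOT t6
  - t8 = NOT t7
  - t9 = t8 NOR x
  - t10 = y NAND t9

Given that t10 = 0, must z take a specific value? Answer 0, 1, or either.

t10 = y NAND t9 must be 0, so both y = 1 and t9 = 1.
t9 = t8 NOR x must be 1, so both t8 = 0 and x = 0.
t8 = NOT t7 must be 0, so t7 = 1.
Every assignment with t10 = 0 has z = 1; there are 1 such assignment(s).
  x=0, y=1, z=1, w=0

1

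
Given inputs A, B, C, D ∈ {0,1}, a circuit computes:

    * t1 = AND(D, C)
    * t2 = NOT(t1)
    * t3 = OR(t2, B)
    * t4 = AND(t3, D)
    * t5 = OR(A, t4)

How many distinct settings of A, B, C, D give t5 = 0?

5

t5 = OR(A, t4) must be 0, so both A = 0 and t4 = 0.
Satisfying assignments:
  A=0, B=0, C=0, D=0
  A=0, B=0, C=1, D=0
  A=0, B=0, C=1, D=1
  A=0, B=1, C=0, D=0
  A=0, B=1, C=1, D=0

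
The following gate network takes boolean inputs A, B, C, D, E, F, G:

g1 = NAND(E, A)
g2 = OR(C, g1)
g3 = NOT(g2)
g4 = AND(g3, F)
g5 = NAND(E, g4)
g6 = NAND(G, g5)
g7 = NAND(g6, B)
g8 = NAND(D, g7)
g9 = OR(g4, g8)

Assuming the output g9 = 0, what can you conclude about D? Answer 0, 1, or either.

g9 = OR(g4, g8) must be 0, so both g4 = 0 and g8 = 0.
Every assignment with g9 = 0 has D = 1; there are 45 such assignment(s).

1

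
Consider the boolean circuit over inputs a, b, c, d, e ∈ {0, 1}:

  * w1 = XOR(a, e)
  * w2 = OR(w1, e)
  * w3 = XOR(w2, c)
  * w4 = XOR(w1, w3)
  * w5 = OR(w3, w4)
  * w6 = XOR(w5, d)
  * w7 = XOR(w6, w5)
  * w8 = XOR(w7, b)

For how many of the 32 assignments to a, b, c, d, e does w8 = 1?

16

w8 = XOR(w7, b) must be 1, so w7 and b differ.
Enumerating the 32 input combinations, 16 give w8 = 1 and 16 give w8 = 0.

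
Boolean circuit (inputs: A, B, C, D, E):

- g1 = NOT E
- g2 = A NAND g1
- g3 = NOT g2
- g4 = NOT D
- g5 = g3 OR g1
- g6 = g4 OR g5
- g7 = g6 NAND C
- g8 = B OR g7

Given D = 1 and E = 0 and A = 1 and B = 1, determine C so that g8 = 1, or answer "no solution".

g8 = B OR g7 must be 1, so at least one of B, g7 is 1.
Check with D = 1 and E = 0 and A = 1 and B = 1 and C=0:
g1 = NOT E = NOT 0 = 1
g2 = A NAND g1 = 1 NAND 1 = 0
g3 = NOT g2 = NOT 0 = 1
g4 = NOT D = NOT 1 = 0
g5 = g3 OR g1 = 1 OR 1 = 1
g6 = g4 OR g5 = 0 OR 1 = 1
g7 = g6 NAND C = 1 NAND 0 = 1
g8 = B OR g7 = 1 OR 1 = 1
So g8 = 1.

C=0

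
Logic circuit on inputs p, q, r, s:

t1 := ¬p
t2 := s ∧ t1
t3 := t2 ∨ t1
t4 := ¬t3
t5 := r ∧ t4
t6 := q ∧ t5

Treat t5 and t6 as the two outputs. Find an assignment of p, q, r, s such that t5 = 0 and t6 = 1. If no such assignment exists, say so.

no solution exists

Across all 16 input combinations, none give both t5 = 0 and t6 = 1.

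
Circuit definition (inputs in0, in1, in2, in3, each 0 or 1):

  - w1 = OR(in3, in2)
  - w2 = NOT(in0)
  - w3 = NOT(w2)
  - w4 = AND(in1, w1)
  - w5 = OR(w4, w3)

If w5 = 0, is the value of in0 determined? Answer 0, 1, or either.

0

w5 = OR(w4, w3) must be 0, so both w4 = 0 and w3 = 0.
w4 = AND(in1, w1) must be 0, so at least one of in1, w1 is 0.
w3 = NOT(w2) must be 0, so w2 = 1.
Every assignment with w5 = 0 has in0 = 0; there are 5 such assignment(s).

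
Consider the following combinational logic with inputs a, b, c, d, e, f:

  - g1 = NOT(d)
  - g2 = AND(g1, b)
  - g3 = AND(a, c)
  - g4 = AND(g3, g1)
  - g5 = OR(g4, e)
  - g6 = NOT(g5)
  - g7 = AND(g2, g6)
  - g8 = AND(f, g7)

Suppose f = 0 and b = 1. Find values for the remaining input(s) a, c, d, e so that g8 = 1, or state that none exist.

no solution exists

With f = 0 and b = 1 fixed, none of the 16 settings of a, c, d, e give g8 = 1.
For example, with a=1, c=0, d=1, e=0:
g1 = NOT(d) = NOT 1 = 0
g2 = AND(g1, b) = AND(0, 1) = 0
g3 = AND(a, c) = AND(1, 0) = 0
g4 = AND(g3, g1) = AND(0, 0) = 0
g5 = OR(g4, e) = OR(0, 0) = 0
g6 = NOT(g5) = NOT 0 = 1
g7 = AND(g2, g6) = AND(0, 1) = 0
g8 = AND(f, g7) = AND(0, 0) = 0
giving g8 = 0 ≠ 1.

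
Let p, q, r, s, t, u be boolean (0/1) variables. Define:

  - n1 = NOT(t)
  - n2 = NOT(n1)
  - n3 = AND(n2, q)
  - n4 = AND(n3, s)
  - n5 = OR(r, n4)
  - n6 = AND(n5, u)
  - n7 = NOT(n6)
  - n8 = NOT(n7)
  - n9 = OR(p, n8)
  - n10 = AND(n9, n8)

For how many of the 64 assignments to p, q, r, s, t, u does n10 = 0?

n10 = AND(n9, n8) must be 0, so at least one of n9, n8 is 0.
Enumerating the 64 input combinations, 46 give n10 = 0 and 18 give n10 = 1.

46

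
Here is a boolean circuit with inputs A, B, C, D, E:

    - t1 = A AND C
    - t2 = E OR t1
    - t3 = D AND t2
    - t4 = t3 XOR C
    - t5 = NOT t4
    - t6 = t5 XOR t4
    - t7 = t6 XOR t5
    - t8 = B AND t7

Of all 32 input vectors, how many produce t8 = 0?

25

t8 = B AND t7 must be 0, so at least one of B, t7 is 0.
Enumerating the 32 input combinations, 25 give t8 = 0 and 7 give t8 = 1.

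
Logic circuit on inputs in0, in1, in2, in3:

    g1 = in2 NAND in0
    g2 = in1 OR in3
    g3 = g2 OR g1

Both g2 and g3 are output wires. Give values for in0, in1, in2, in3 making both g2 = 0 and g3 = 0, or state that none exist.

in0=1, in1=0, in2=1, in3=0

Check with in0=1, in1=0, in2=1, in3=0:
g1 = in2 NAND in0 = 1 NAND 1 = 0
g2 = in1 OR in3 = 0 OR 0 = 0
g3 = g2 OR g1 = 0 OR 0 = 0
So g2 = 0 and g3 = 0.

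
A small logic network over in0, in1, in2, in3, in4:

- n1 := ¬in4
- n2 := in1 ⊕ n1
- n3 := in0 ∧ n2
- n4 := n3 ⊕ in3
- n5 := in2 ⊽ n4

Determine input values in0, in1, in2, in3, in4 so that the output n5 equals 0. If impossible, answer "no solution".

n5 = in2 ⊽ n4 must be 0, so at least one of in2, n4 is 1.
Check with in0=1 in1=0 in2=1 in3=0 in4=0:
n1 = ¬in4 = ¬0 = 1
n2 = in1 ⊕ n1 = 0 ⊕ 1 = 1
n3 = in0 ∧ n2 = 1 ∧ 1 = 1
n4 = n3 ⊕ in3 = 1 ⊕ 0 = 1
n5 = in2 ⊽ n4 = 1 ⊽ 1 = 0
So n5 = 0 as required.

in0=1 in1=0 in2=1 in3=0 in4=0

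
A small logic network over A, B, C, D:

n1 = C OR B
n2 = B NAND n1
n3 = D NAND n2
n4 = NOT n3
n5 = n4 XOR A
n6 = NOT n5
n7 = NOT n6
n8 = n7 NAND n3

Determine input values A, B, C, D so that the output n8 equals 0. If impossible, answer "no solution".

n8 = n7 NAND n3 must be 0, so both n7 = 1 and n3 = 1.
n7 = NOT n6 must be 1, so n6 = 0.
n3 = D NAND n2 must be 1, so at least one of D, n2 is 0.
Check with A=1, B=0, C=0, D=0:
n1 = C OR B = 0 OR 0 = 0
n2 = B NAND n1 = 0 NAND 0 = 1
n3 = D NAND n2 = 0 NAND 1 = 1
n4 = NOT n3 = NOT 1 = 0
n5 = n4 XOR A = 0 XOR 1 = 1
n6 = NOT n5 = NOT 1 = 0
n7 = NOT n6 = NOT 0 = 1
n8 = n7 NAND n3 = 1 NAND 1 = 0
So n8 = 0 as required.

A=1, B=0, C=0, D=0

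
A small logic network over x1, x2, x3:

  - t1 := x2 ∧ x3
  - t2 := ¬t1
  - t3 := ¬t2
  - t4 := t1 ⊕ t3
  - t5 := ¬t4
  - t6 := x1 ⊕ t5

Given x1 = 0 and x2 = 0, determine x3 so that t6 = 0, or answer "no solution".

With x1 = 0 and x2 = 0 fixed, none of the 2 settings of x3 give t6 = 0.
For example, with x3=1:
t1 = x2 ∧ x3 = 0 ∧ 1 = 0
t2 = ¬t1 = ¬0 = 1
t3 = ¬t2 = ¬1 = 0
t4 = t1 ⊕ t3 = 0 ⊕ 0 = 0
t5 = ¬t4 = ¬0 = 1
t6 = x1 ⊕ t5 = 0 ⊕ 1 = 1
giving t6 = 1 ≠ 0.

no solution exists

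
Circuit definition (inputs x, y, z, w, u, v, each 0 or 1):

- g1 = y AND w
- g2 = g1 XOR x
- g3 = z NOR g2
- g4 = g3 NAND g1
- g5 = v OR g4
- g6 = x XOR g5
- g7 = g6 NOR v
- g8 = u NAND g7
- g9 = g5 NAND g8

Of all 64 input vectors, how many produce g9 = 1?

g9 = g5 NAND g8 must be 1, so at least one of g5, g8 is 0.
Enumerating the 64 input combinations, 9 give g9 = 1 and 55 give g9 = 0.

9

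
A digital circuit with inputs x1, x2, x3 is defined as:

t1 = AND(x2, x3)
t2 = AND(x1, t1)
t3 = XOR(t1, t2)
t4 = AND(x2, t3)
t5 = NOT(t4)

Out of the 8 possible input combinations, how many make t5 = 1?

7

t5 = NOT(t4) must be 1, so t4 = 0.
Enumerating the 8 input combinations, 7 give t5 = 1 and 1 give t5 = 0.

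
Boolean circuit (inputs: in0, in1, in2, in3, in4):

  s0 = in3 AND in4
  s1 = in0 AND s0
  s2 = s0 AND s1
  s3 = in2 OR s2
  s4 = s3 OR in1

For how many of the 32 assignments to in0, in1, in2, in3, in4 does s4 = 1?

s4 = s3 OR in1 must be 1, so at least one of s3, in1 is 1.
Enumerating the 32 input combinations, 25 give s4 = 1 and 7 give s4 = 0.

25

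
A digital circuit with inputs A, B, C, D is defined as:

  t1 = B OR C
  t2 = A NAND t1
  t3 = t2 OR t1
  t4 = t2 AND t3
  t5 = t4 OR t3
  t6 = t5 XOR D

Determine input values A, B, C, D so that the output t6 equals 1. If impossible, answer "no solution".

A=0, B=0, C=1, D=0

t6 = t5 XOR D must be 1, so t5 and D differ.
Check with A=0, B=0, C=1, D=0:
t1 = B OR C = 0 OR 1 = 1
t2 = A NAND t1 = 0 NAND 1 = 1
t3 = t2 OR t1 = 1 OR 1 = 1
t4 = t2 AND t3 = 1 AND 1 = 1
t5 = t4 OR t3 = 1 OR 1 = 1
t6 = t5 XOR D = 1 XOR 0 = 1
So t6 = 1 as required.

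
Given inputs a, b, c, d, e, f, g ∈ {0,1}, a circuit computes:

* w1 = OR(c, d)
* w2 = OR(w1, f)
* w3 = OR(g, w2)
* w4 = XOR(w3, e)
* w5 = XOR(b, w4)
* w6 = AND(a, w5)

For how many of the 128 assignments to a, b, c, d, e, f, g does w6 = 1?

32

w6 = AND(a, w5) must be 1, so both a = 1 and w5 = 1.
Enumerating the 128 input combinations, 32 give w6 = 1 and 96 give w6 = 0.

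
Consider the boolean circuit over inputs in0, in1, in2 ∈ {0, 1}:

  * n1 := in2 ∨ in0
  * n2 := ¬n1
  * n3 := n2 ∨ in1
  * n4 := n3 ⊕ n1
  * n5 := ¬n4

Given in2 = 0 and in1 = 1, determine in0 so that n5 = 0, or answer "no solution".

Check with in2 = 0 and in1 = 1 and in0=0:
n1 = in2 ∨ in0 = 0 ∨ 0 = 0
n2 = ¬n1 = ¬0 = 1
n3 = n2 ∨ in1 = 1 ∨ 1 = 1
n4 = n3 ⊕ n1 = 1 ⊕ 0 = 1
n5 = ¬n4 = ¬1 = 0
So n5 = 0.

in0=0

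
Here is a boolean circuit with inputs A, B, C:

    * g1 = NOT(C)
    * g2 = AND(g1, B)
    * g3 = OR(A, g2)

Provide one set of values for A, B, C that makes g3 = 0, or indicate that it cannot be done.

g3 = OR(A, g2) must be 0, so both A = 0 and g2 = 0.
g2 = AND(g1, B) must be 0, so at least one of g1, B is 0.
Check with A=0, B=0, C=0:
g1 = NOT(C) = NOT 0 = 1
g2 = AND(g1, B) = AND(1, 0) = 0
g3 = OR(A, g2) = OR(0, 0) = 0
So g3 = 0 as required.

A=0, B=0, C=0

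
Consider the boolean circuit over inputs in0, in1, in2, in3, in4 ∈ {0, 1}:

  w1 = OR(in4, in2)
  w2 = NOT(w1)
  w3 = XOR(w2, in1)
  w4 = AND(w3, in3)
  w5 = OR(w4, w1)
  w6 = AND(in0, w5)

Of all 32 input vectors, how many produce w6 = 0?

19

w6 = AND(in0, w5) must be 0, so at least one of in0, w5 is 0.
Enumerating the 32 input combinations, 19 give w6 = 0 and 13 give w6 = 1.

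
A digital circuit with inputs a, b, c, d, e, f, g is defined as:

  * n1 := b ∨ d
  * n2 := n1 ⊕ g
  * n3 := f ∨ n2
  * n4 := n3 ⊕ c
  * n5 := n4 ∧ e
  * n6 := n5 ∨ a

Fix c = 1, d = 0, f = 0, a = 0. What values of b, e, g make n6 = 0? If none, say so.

n6 = n5 ∨ a must be 0, so both n5 = 0 and a = 0.
Check with c = 1, d = 0, f = 0, a = 0 and b=0, e=1, g=1:
n1 = b ∨ d = 0 ∨ 0 = 0
n2 = n1 ⊕ g = 0 ⊕ 1 = 1
n3 = f ∨ n2 = 0 ∨ 1 = 1
n4 = n3 ⊕ c = 1 ⊕ 1 = 0
n5 = n4 ∧ e = 0 ∧ 1 = 0
n6 = n5 ∨ a = 0 ∨ 0 = 0
So n6 = 0.

b=0, e=1, g=1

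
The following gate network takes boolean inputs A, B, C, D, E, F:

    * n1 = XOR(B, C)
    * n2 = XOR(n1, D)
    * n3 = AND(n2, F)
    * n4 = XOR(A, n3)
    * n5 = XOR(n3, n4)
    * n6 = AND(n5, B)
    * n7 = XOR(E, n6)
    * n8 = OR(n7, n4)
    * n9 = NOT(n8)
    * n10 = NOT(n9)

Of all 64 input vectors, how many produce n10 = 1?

n10 = NOT(n9) must be 1, so n9 = 0.
n9 = NOT(n8) must be 0, so n8 = 1.
Enumerating the 64 input combinations, 48 give n10 = 1 and 16 give n10 = 0.

48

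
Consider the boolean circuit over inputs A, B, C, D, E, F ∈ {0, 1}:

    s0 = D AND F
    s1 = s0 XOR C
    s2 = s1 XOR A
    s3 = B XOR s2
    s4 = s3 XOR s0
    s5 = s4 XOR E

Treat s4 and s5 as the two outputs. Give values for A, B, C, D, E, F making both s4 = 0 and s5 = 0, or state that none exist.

A=1, B=0, C=1, D=1, E=0, F=1

Check with A=1, B=0, C=1, D=1, E=0, F=1:
s0 = D AND F = 1 AND 1 = 1
s1 = s0 XOR C = 1 XOR 1 = 0
s2 = s1 XOR A = 0 XOR 1 = 1
s3 = B XOR s2 = 0 XOR 1 = 1
s4 = s3 XOR s0 = 1 XOR 1 = 0
s5 = s4 XOR E = 0 XOR 0 = 0
So s4 = 0 and s5 = 0.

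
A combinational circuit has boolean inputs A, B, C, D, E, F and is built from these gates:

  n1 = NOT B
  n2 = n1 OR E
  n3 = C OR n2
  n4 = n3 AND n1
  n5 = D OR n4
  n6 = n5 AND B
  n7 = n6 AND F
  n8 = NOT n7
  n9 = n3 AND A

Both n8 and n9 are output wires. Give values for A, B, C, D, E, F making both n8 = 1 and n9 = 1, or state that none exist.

A=1, B=0, C=0, D=0, E=1, F=0

Check with A=1, B=0, C=0, D=0, E=1, F=0:
n1 = NOT B = NOT 0 = 1
n2 = n1 OR E = 1 OR 1 = 1
n3 = C OR n2 = 0 OR 1 = 1
n4 = n3 AND n1 = 1 AND 1 = 1
n5 = D OR n4 = 0 OR 1 = 1
n6 = n5 AND B = 1 AND 0 = 0
n7 = n6 AND F = 0 AND 0 = 0
n8 = NOT n7 = NOT 0 = 1
n9 = n3 AND A = 1 AND 1 = 1
So n8 = 1 and n9 = 1.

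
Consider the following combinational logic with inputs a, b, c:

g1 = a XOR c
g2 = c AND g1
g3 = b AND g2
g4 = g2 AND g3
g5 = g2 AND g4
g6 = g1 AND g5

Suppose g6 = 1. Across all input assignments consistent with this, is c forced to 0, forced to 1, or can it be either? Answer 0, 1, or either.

g6 = g1 AND g5 must be 1, so both g1 = 1 and g5 = 1.
g1 = a XOR c must be 1, so a and c differ.
g5 = g2 AND g4 must be 1, so both g2 = 1 and g4 = 1.
Every assignment with g6 = 1 has c = 1; there are 1 such assignment(s).
  a=0, b=1, c=1

1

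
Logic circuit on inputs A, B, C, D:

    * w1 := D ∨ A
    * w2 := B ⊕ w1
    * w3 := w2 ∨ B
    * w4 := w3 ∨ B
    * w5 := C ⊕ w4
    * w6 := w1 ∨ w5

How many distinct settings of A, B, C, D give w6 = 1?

w6 = w1 ∨ w5 must be 1, so at least one of w1, w5 is 1.
Enumerating the 16 input combinations, 14 give w6 = 1 and 2 give w6 = 0.

14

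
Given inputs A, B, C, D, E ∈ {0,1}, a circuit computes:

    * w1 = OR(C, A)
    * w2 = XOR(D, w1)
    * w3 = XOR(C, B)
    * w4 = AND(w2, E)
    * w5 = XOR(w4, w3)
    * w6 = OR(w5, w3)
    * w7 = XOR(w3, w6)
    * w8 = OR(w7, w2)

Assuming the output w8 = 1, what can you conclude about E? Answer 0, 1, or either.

either

Both values of E occur among assignments with w8 = 1:
  E=0: A=0, B=0, C=0, D=1, E=0
  E=1: A=0, B=0, C=0, D=1, E=1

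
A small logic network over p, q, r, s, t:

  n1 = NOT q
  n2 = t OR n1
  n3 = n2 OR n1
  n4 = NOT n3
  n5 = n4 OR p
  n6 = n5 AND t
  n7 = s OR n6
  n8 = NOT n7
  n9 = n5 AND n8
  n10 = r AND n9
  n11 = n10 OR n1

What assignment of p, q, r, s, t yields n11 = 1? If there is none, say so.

n11 = n10 OR n1 must be 1, so at least one of n10, n1 is 1.
Check with p=0, q=0, r=1, s=0, t=0:
n1 = NOT q = NOT 0 = 1
n2 = t OR n1 = 0 OR 1 = 1
n3 = n2 OR n1 = 1 OR 1 = 1
n4 = NOT n3 = NOT 1 = 0
n5 = n4 OR p = 0 OR 0 = 0
n6 = n5 AND t = 0 AND 0 = 0
n7 = s OR n6 = 0 OR 0 = 0
n8 = NOT n7 = NOT 0 = 1
n9 = n5 AND n8 = 0 AND 1 = 0
n10 = r AND n9 = 1 AND 0 = 0
n11 = n10 OR n1 = 0 OR 1 = 1
So n11 = 1 as required.

p=0, q=0, r=1, s=0, t=0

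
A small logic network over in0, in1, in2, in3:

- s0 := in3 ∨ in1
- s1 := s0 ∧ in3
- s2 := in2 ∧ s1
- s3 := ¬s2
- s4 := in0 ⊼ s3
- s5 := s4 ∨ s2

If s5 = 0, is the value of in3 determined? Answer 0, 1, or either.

either

Both values of in3 occur among assignments with s5 = 0:
  in3=0: in0=1, in1=0, in2=0, in3=0
  in3=1: in0=1, in1=0, in2=0, in3=1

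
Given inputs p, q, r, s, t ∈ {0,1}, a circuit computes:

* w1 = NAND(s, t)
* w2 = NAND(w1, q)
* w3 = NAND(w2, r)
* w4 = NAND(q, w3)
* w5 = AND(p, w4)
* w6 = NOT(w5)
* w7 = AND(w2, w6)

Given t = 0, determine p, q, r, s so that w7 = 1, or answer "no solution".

w7 = AND(w2, w6) must be 1, so both w2 = 1 and w6 = 1.
w2 = NAND(w1, q) must be 1, so at least one of w1, q is 0.
Check with t = 0 and p=0, q=0, r=1, s=0:
w1 = NAND(s, t) = NAND(0, 0) = 1
w2 = NAND(w1, q) = NAND(1, 0) = 1
w3 = NAND(w2, r) = NAND(1, 1) = 0
w4 = NAND(q, w3) = NAND(0, 0) = 1
w5 = AND(p, w4) = AND(0, 1) = 0
w6 = NOT(w5) = NOT 0 = 1
w7 = AND(w2, w6) = AND(1, 1) = 1
So w7 = 1.

p=0, q=0, r=1, s=0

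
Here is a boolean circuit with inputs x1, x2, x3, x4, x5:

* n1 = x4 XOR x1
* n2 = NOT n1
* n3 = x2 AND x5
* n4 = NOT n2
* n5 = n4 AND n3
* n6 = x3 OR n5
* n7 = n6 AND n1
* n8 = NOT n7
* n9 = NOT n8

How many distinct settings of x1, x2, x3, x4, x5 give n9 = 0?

22

n9 = NOT n8 must be 0, so n8 = 1.
n8 = NOT n7 must be 1, so n7 = 0.
Enumerating the 32 input combinations, 22 give n9 = 0 and 10 give n9 = 1.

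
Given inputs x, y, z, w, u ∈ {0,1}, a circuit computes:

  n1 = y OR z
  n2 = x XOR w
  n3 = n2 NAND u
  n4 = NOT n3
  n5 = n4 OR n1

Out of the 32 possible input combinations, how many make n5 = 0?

n5 = n4 OR n1 must be 0, so both n4 = 0 and n1 = 0.
n4 = NOT n3 must be 0, so n3 = 1.
Satisfying assignments:
  x=0, y=0, z=0, w=0, u=0
  x=0, y=0, z=0, w=0, u=1
  x=0, y=0, z=0, w=1, u=0
  x=1, y=0, z=0, w=0, u=0
  x=1, y=0, z=0, w=1, u=0
  x=1, y=0, z=0, w=1, u=1

6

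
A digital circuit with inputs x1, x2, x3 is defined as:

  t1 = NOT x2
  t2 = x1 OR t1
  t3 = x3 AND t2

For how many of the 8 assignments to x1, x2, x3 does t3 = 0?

t3 = x3 AND t2 must be 0, so at least one of x3, t2 is 0.
Satisfying assignments:
  x1=0, x2=0, x3=0
  x1=0, x2=1, x3=0
  x1=0, x2=1, x3=1
  x1=1, x2=0, x3=0
  x1=1, x2=1, x3=0

5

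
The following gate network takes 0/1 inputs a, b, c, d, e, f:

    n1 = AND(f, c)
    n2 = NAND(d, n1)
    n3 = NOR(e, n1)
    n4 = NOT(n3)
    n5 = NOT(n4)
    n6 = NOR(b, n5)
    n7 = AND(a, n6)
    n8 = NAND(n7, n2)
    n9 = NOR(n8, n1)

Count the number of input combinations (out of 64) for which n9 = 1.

n9 = NOR(n8, n1) must be 1, so both n8 = 0 and n1 = 0.
Satisfying assignments:
  a=1, b=0, c=0, d=0, e=1, f=0
  a=1, b=0, c=0, d=0, e=1, f=1
  a=1, b=0, c=0, d=1, e=1, f=0
  a=1, b=0, c=0, d=1, e=1, f=1
  a=1, b=0, c=1, d=0, e=1, f=0
  a=1, b=0, c=1, d=1, e=1, f=0

6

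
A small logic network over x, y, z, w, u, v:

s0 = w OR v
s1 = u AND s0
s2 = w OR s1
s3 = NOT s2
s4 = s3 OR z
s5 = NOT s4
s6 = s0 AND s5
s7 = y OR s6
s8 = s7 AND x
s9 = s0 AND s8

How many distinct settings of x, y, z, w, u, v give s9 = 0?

47

s9 = s0 AND s8 must be 0, so at least one of s0, s8 is 0.
Enumerating the 64 input combinations, 47 give s9 = 0 and 17 give s9 = 1.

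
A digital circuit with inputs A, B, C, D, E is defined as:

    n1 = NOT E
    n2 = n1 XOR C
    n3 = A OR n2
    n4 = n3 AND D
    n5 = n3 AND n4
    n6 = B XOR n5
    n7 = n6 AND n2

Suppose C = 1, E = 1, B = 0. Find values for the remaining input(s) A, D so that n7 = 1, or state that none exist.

A=0, D=1

Check with C = 1, E = 1, B = 0 and A=0, D=1:
n1 = NOT E = NOT 1 = 0
n2 = n1 XOR C = 0 XOR 1 = 1
n3 = A OR n2 = 0 OR 1 = 1
n4 = n3 AND D = 1 AND 1 = 1
n5 = n3 AND n4 = 1 AND 1 = 1
n6 = B XOR n5 = 0 XOR 1 = 1
n7 = n6 AND n2 = 1 AND 1 = 1
So n7 = 1.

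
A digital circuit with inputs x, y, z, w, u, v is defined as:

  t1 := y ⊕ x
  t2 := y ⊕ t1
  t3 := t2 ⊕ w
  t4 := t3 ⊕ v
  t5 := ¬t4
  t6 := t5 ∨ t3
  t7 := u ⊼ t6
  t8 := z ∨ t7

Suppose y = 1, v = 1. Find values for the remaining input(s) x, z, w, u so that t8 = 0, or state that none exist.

t8 = z ∨ t7 must be 0, so both z = 0 and t7 = 0.
Check with y = 1, v = 1 and x=1, z=0, w=0, u=1:
t1 = y ⊕ x = 1 ⊕ 1 = 0
t2 = y ⊕ t1 = 1 ⊕ 0 = 1
t3 = t2 ⊕ w = 1 ⊕ 0 = 1
t4 = t3 ⊕ v = 1 ⊕ 1 = 0
t5 = ¬t4 = ¬0 = 1
t6 = t5 ∨ t3 = 1 ∨ 1 = 1
t7 = u ⊼ t6 = 1 ⊼ 1 = 0
t8 = z ∨ t7 = 0 ∨ 0 = 0
So t8 = 0.

x=1, z=0, w=0, u=1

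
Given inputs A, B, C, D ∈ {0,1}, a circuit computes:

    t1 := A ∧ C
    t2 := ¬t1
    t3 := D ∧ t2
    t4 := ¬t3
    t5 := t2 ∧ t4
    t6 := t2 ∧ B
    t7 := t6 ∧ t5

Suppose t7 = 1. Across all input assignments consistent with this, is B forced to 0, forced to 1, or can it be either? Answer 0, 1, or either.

t7 = t6 ∧ t5 must be 1, so both t6 = 1 and t5 = 1.
t6 = t2 ∧ B must be 1, so both t2 = 1 and B = 1.
Every assignment with t7 = 1 has B = 1; there are 3 such assignment(s).
  A=0, B=1, C=0, D=0
  A=0, B=1, C=1, D=0
  A=1, B=1, C=0, D=0

1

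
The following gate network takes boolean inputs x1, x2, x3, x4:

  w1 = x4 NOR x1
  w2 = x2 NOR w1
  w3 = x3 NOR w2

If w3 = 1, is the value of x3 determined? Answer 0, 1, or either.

0

w3 = x3 NOR w2 must be 1, so both x3 = 0 and w2 = 0.
w2 = x2 NOR w1 must be 0, so at least one of x2, w1 is 1.
Every assignment with w3 = 1 has x3 = 0; there are 5 such assignment(s).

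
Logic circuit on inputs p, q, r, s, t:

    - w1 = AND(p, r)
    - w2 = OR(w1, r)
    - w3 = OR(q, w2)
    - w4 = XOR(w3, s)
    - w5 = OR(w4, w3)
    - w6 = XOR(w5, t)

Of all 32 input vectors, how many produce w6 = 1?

w6 = XOR(w5, t) must be 1, so w5 and t differ.
Enumerating the 32 input combinations, 16 give w6 = 1 and 16 give w6 = 0.

16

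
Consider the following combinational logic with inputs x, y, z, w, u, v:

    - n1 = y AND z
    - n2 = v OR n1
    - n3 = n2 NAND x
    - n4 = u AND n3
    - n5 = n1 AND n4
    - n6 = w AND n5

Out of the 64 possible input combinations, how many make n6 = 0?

n6 = w AND n5 must be 0, so at least one of w, n5 is 0.
Enumerating the 64 input combinations, 62 give n6 = 0 and 2 give n6 = 1.

62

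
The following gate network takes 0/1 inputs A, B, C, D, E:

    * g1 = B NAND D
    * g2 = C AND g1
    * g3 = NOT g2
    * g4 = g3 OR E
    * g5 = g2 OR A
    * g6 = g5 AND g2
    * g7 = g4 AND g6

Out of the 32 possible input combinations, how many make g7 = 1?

g7 = g4 AND g6 must be 1, so both g4 = 1 and g6 = 1.
g4 = g3 OR E must be 1, so at least one of g3, E is 1.
Satisfying assignments:
  A=0, B=0, C=1, D=0, E=1
  A=0, B=0, C=1, D=1, E=1
  A=0, B=1, C=1, D=0, E=1
  A=1, B=0, C=1, D=0, E=1
  A=1, B=0, C=1, D=1, E=1
  A=1, B=1, C=1, D=0, E=1

6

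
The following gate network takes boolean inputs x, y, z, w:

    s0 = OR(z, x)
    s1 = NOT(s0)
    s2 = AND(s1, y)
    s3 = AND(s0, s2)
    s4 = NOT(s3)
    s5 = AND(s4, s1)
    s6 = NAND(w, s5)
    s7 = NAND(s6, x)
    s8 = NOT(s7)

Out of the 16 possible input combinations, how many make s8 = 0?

8

s8 = NOT(s7) must be 0, so s7 = 1.
s7 = NAND(s6, x) must be 1, so at least one of s6, x is 0.
Enumerating the 16 input combinations, 8 give s8 = 0 and 8 give s8 = 1.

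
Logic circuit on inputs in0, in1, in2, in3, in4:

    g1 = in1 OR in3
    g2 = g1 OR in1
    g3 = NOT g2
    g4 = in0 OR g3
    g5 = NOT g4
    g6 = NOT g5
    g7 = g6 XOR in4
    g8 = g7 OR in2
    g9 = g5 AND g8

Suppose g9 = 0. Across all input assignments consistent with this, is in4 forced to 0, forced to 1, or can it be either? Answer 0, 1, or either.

Both values of in4 occur among assignments with g9 = 0:
  in4=0: in0=0, in1=0, in2=0, in3=0, in4=0
  in4=1: in0=0, in1=0, in2=0, in3=0, in4=1

either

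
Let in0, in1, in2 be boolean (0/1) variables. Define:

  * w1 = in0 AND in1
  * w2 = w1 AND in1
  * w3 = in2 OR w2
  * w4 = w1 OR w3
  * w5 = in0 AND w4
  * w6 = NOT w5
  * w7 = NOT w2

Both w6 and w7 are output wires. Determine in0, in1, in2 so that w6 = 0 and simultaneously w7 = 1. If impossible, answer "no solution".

Check with in0=1 in1=0 in2=1:
w1 = in0 AND in1 = 1 AND 0 = 0
w2 = w1 AND in1 = 0 AND 0 = 0
w3 = in2 OR w2 = 1 OR 0 = 1
w4 = w1 OR w3 = 0 OR 1 = 1
w5 = in0 AND w4 = 1 AND 1 = 1
w6 = NOT w5 = NOT 1 = 0
w7 = NOT w2 = NOT 0 = 1
So w6 = 0 and w7 = 1.

in0=1 in1=0 in2=1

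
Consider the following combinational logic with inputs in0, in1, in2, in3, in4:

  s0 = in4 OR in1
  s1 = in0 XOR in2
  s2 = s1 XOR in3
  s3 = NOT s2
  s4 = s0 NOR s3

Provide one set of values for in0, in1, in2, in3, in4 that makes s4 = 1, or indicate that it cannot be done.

in0=0, in1=0, in2=1, in3=0, in4=0

s4 = s0 NOR s3 must be 1, so both s0 = 0 and s3 = 0.
s0 = in4 OR in1 must be 0, so both in4 = 0 and in1 = 0.
s3 = NOT s2 must be 0, so s2 = 1.
Check with in0=0, in1=0, in2=1, in3=0, in4=0:
s0 = in4 OR in1 = 0 OR 0 = 0
s1 = in0 XOR in2 = 0 XOR 1 = 1
s2 = s1 XOR in3 = 1 XOR 0 = 1
s3 = NOT s2 = NOT 1 = 0
s4 = s0 NOR s3 = 0 NOR 0 = 1
So s4 = 1 as required.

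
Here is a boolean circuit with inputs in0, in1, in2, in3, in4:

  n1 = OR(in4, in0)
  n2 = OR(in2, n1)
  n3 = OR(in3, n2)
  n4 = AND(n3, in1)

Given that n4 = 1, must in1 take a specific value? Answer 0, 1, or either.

1

n4 = AND(n3, in1) must be 1, so both n3 = 1 and in1 = 1.
n3 = OR(in3, n2) must be 1, so at least one of in3, n2 is 1.
Every assignment with n4 = 1 has in1 = 1; there are 15 such assignment(s).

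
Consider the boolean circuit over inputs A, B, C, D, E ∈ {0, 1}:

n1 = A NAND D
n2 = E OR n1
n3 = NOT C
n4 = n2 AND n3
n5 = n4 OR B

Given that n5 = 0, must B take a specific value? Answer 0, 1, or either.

n5 = n4 OR B must be 0, so both n4 = 0 and B = 0.
n4 = n2 AND n3 must be 0, so at least one of n2, n3 is 0.
Every assignment with n5 = 0 has B = 0; there are 9 such assignment(s).

0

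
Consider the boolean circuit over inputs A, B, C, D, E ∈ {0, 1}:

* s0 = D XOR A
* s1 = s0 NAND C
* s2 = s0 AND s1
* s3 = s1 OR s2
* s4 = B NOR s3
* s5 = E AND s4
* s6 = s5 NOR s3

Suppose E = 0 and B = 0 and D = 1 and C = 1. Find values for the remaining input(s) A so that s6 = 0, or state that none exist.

A=1

s6 = s5 NOR s3 must be 0, so at least one of s5, s3 is 1.
Check with E = 0 and B = 0 and D = 1 and C = 1 and A=1:
s0 = D XOR A = 1 XOR 1 = 0
s1 = s0 NAND C = 0 NAND 1 = 1
s2 = s0 AND s1 = 0 AND 1 = 0
s3 = s1 OR s2 = 1 OR 0 = 1
s4 = B NOR s3 = 0 NOR 1 = 0
s5 = E AND s4 = 0 AND 0 = 0
s6 = s5 NOR s3 = 0 NOR 1 = 0
So s6 = 0.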